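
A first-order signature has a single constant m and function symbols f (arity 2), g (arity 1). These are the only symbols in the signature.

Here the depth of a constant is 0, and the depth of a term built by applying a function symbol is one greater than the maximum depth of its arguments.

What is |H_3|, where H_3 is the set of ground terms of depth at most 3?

If N_k denotes the number of depth-≤k ground terms, the 1 constant gives N_0 = 1, and each function symbol of arity r contributes N_{k-1}^r new terms at level k: N_k = 1 + N_{k-1}^2 + N_{k-1}.
N_0 = 1
N_1 = 1 + 1^2 + 1 = 3
N_2 = 1 + 3^2 + 3 = 13
N_3 = 1 + 13^2 + 13 = 183

183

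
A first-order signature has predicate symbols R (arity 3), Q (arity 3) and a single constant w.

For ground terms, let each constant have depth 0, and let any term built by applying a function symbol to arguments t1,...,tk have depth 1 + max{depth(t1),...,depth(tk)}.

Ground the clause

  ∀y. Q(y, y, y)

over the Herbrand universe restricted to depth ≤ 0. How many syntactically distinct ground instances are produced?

1

Ground terms of depth ≤ 0:
  With no function symbols every ground term is a constant, so there is exactly 1 ground term at every depth bound.
  N_0 = 1
So there is exactly 1 ground term available for substitution.
The clause has 1 distinct variable (y), which appears in the body. In the free term algebra distinct substitutions yield syntactically distinct ground instances.
Number of ground instances = 1.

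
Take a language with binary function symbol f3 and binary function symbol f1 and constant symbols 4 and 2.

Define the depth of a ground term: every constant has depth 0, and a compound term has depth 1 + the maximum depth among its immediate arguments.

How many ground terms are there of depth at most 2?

202

Write N_k for the number of ground terms of depth ≤ k. A term of depth ≤ k is either a constant or a function symbol applied to arguments of depth ≤ k−1, so N_k = 2 + N_{k-1}^2 + N_{k-1}^2.
N_0 = 2
N_1 = 2 + 2^2 + 2^2 = 10
N_2 = 2 + 10^2 + 10^2 = 202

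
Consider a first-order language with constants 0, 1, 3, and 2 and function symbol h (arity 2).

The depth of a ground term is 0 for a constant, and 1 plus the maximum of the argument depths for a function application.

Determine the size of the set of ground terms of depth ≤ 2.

404

If N_k denotes the number of depth-≤k ground terms, the 4 constants give N_0 = 4, and each function symbol of arity r contributes N_{k-1}^r new terms at level k: N_k = 4 + N_{k-1}^2.
N_0 = 4
N_1 = 4 + 4^2 = 20
N_2 = 4 + 20^2 = 404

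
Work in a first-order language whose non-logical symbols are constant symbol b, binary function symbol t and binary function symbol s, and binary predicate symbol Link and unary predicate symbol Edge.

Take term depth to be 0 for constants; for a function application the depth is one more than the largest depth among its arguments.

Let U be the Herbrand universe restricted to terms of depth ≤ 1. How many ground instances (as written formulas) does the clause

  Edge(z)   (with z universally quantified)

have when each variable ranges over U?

3

Ground terms of depth ≤ 1:
  Write N_k for the number of ground terms of depth ≤ k. A term of depth ≤ k is either a constant or a function symbol applied to arguments of depth ≤ k−1, so N_k = 1 + N_{k-1}^2 + N_{k-1}^2.
  N_0 = 1
  N_1 = 1 + 1^2 + 1^2 = 3
  Explicitly: b, t(b, b), s(b, b).
So there are 3 ground terms available for substitution.
The variable z ranges independently over the available ground terms, and distinct assignments produce distinct instances.
Number of ground instances = 3.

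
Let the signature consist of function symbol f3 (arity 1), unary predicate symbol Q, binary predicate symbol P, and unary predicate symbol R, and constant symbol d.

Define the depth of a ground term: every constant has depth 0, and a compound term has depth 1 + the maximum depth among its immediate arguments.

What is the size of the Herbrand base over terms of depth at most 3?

First count ground terms of depth ≤ 3.
If N_k denotes the number of depth-≤k ground terms, the 1 constant gives N_0 = 1, and each function symbol of arity r contributes N_{k-1}^r new terms at level k: N_k = 1 + N_{k-1}.
N_0 = 1
N_1 = 1 + 1 = 2
N_2 = 1 + 2 = 3
N_3 = 1 + 3 = 4
Explicitly: d, f3(d), f3(f3(d)), f3(f3(f3(d))).
So |H| = 4.
A ground atom is a predicate applied to a tuple of terms from H, so the count is the sum over predicates of |H|^arity:
  Q: 4;  P: 4^2 = 16;  R: 4
Total ground atoms: 4 + 16 + 4 = 24.

24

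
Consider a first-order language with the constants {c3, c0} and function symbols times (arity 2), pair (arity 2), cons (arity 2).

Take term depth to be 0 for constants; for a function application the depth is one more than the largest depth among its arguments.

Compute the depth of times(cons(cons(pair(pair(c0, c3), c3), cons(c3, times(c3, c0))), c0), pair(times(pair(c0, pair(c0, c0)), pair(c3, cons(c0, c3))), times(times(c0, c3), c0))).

depth(pair(c0, c3)) = 1 + max(0, 0) = 1
depth(pair(pair(c0, c3), c3)) = 1 + max(1, 0) = 2
depth(times(c3, c0)) = 1 + max(0, 0) = 1
depth(cons(c3, times(c3, c0))) = 1 + max(0, 1) = 2
depth(cons(pair(pair(c0, c3), c3), cons(c3, times(c3, c0)))) = 1 + max(2, 2) = 3
depth(cons(cons(pair(pair(c0, c3), c3), cons(c3, times(c3, c0))), c0)) = 1 + max(3, 0) = 4
depth(pair(c0, c0)) = 1 + max(0, 0) = 1
depth(pair(c0, pair(c0, c0))) = 1 + max(0, 1) = 2
depth(cons(c0, c3)) = 1 + max(0, 0) = 1
depth(pair(c3, cons(c0, c3))) = 1 + max(0, 1) = 2
depth(times(pair(c0, pair(c0, c0)), pair(c3, cons(c0, c3)))) = 1 + max(2, 2) = 3
depth(times(c0, c3)) = 1 + max(0, 0) = 1
depth(times(times(c0, c3), c0)) = 1 + max(1, 0) = 2
depth(pair(times(pair(c0, pair(c0, c0)), pair(c3, cons(c0, c3))), times(times(c0, c3), c0))) = 1 + max(3, 2) = 4
depth(times(cons(cons(pair(pair(c0, c3), c3), cons(c3, times(c3, c0))), c0), pair(times(pair(c0, pair(c0, c0)), pair(c3, cons(c0, c3))), times(times(c0, c3), c0)))) = 1 + max(4, 4) = 5

5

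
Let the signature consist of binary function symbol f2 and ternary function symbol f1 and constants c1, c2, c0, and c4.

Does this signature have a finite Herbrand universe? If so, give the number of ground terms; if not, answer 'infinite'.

The signature has at least one function symbol (f2, arity 2) and at least one constant (c1).
Iterating f2 gives infinitely many distinct ground terms: c1, f2(c1, c1), f2(f2(c1, c1), f2(c1, c1)), ...
So the Herbrand universe is infinite.

infinite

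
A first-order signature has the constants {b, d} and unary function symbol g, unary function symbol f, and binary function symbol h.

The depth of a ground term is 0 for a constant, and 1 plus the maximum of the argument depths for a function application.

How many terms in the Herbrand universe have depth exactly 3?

Let N_k = |{terms of depth ≤ k}|. Then N_0 = 2 and N_k = 2 + N_{k-1} + N_{k-1} + N_{k-1}^2 for k ≥ 1 (one summand per function symbol, arity giving the exponent).
N_0 = 2
N_1 = 2 + 2 + 2 + 2^2 = 10
N_2 = 2 + 10 + 10 + 10^2 = 122
N_3 = 2 + 122 + 122 + 122^2 = 15130
Terms of depth exactly 3: N_3 − N_2 = 15130 − 122 = 15008.

15008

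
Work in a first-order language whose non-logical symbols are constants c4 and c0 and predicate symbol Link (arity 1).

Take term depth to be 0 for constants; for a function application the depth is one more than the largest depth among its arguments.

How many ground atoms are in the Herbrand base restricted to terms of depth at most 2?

First count ground terms of depth ≤ 2.
With no function symbols every ground term is a constant, so there are exactly 2 ground terms at every depth bound.
N_0 = 2
N_1 = 2
N_2 = 2
So |H| = 2.
A ground atom is a predicate applied to a tuple of terms from H, so the count is the sum over predicates of |H|^arity:
  Link: 2
Total ground atoms: 2.

2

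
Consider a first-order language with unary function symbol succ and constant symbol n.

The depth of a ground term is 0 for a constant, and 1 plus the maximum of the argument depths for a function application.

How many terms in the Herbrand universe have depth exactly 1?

1

Count level by level. With function symbols succ/1, the terms of depth ≤ k are the 1 constant together with each function applied to depth-≤(k−1) tuples, so N_k = 1 + N_{k-1}.
N_0 = 1
N_1 = 1 + 1 = 2
Terms of depth exactly 1: N_1 − N_0 = 2 − 1 = 1.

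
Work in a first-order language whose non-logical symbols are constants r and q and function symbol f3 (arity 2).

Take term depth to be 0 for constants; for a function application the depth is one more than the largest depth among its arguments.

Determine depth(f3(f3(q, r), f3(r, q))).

2

depth(f3(q, r)) = 1 + max(0, 0) = 1
depth(f3(r, q)) = 1 + max(0, 0) = 1
depth(f3(f3(q, r), f3(r, q))) = 1 + max(1, 1) = 2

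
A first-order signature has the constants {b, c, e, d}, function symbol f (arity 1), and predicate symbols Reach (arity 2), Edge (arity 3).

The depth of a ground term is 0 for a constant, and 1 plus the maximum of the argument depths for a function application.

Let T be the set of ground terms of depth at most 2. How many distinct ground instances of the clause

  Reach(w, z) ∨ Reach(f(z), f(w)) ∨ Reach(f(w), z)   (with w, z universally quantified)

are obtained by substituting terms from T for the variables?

144

Ground terms of depth ≤ 2:
  Write N_k for the number of ground terms of depth ≤ k. A term of depth ≤ k is either a constant or a function symbol applied to arguments of depth ≤ k−1, so N_k = 4 + N_{k-1}.
  N_0 = 4
  N_1 = 4 + 4 = 8
  N_2 = 4 + 8 = 12
  Explicitly: b, c, e, d, f(b), f(c), f(e), f(d), f(f(b)), f(f(c)), f(f(e)), f(f(d)).
So there are 12 ground terms available for substitution.
The clause has 2 distinct variables (w, z), each appearing in the body. In the free term algebra distinct substitutions yield syntactically distinct ground instances.
Number of ground instances = 12^2 = 144.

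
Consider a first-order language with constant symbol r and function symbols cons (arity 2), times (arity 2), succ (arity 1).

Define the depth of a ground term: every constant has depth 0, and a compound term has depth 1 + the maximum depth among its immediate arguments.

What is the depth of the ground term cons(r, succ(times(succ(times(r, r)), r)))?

5

depth(times(r, r)) = 1 + max(0, 0) = 1
depth(succ(times(r, r))) = 1 + depth(times(r, r)) = 1 + 1 = 2
depth(times(succ(times(r, r)), r)) = 1 + max(2, 0) = 3
depth(succ(times(succ(times(r, r)), r))) = 1 + depth(times(succ(times(r, r)), r)) = 1 + 3 = 4
depth(cons(r, succ(times(succ(times(r, r)), r)))) = 1 + max(0, 4) = 5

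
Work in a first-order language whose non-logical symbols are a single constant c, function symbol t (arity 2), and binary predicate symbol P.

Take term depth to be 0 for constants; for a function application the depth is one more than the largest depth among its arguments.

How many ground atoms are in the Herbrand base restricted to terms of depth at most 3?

First count ground terms of depth ≤ 3.
Let N_k count ground terms of depth at most k. Each non-constant term of depth ≤ k is some function symbol applied to depth-≤(k−1) arguments, giving N_k = 1 + N_{k-1}^2.
N_0 = 1
N_1 = 1 + 1^2 = 2
N_2 = 1 + 2^2 = 5
N_3 = 1 + 5^2 = 26
So |H| = 26.
A ground atom is a predicate applied to a tuple of terms from H, so the count is the sum over predicates of |H|^arity:
  P: 26^2 = 676
Total ground atoms: 676.

676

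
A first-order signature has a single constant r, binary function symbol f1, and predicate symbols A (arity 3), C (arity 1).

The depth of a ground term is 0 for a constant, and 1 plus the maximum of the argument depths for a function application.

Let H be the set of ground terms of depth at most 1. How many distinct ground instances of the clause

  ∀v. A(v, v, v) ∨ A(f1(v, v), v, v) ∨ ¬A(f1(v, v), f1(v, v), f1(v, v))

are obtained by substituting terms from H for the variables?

Ground terms of depth ≤ 1:
  Let N_k count ground terms of depth at most k. Each non-constant term of depth ≤ k is some function symbol applied to depth-≤(k−1) arguments, giving N_k = 1 + N_{k-1}^2.
  N_0 = 1
  N_1 = 1 + 1^2 = 2
  Explicitly: r, f1(r, r).
So there are 2 ground terms available for substitution.
The variable v ranges independently over the available ground terms, and distinct assignments produce distinct instances.
Number of ground instances = 2.

2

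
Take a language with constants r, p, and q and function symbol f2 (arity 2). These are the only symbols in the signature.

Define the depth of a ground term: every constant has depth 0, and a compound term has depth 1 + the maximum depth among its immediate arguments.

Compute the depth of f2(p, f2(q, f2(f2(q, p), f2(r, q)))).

4

depth(f2(q, p)) = 1 + max(0, 0) = 1
depth(f2(r, q)) = 1 + max(0, 0) = 1
depth(f2(f2(q, p), f2(r, q))) = 1 + max(1, 1) = 2
depth(f2(q, f2(f2(q, p), f2(r, q)))) = 1 + max(0, 2) = 3
depth(f2(p, f2(q, f2(f2(q, p), f2(r, q))))) = 1 + max(0, 3) = 4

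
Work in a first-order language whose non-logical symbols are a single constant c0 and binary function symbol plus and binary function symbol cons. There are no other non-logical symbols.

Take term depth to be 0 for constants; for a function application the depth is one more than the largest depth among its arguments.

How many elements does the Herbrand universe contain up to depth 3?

723

Let N_k count ground terms of depth at most k. Each non-constant term of depth ≤ k is some function symbol applied to depth-≤(k−1) arguments, giving N_k = 1 + N_{k-1}^2 + N_{k-1}^2.
N_0 = 1
N_1 = 1 + 1^2 + 1^2 = 3
N_2 = 1 + 3^2 + 3^2 = 19
N_3 = 1 + 19^2 + 19^2 = 723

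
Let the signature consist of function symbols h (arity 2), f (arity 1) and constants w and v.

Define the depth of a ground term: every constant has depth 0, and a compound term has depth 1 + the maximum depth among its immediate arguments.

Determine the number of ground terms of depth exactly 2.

66

Count level by level. With function symbols h/2, f/1, the terms of depth ≤ k are the 2 constants together with each function applied to depth-≤(k−1) tuples, so N_k = 2 + N_{k-1}^2 + N_{k-1}.
N_0 = 2
N_1 = 2 + 2^2 + 2 = 8
N_2 = 2 + 8^2 + 8 = 74
Terms of depth exactly 2: N_2 − N_1 = 74 − 8 = 66.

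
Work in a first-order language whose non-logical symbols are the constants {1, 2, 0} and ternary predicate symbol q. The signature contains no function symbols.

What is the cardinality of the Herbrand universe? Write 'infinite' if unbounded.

There are no function symbols, so every ground term is one of the 3 constants.
The Herbrand universe is {1, 2, 0}, which is finite with 3 elements.

3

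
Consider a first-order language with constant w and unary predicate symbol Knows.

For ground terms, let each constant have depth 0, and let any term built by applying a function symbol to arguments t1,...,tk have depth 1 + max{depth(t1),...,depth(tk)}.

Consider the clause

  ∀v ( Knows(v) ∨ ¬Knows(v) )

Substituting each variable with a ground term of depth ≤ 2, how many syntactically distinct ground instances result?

1

Ground terms of depth ≤ 2:
  With no function symbols every ground term is a constant, so there is exactly 1 ground term at every depth bound.
  N_0 = 1
  N_1 = 1
  N_2 = 1
So there is exactly 1 ground term available for substitution.
The variable v ranges independently over the available ground terms, and distinct assignments produce distinct instances.
Number of ground instances = 1.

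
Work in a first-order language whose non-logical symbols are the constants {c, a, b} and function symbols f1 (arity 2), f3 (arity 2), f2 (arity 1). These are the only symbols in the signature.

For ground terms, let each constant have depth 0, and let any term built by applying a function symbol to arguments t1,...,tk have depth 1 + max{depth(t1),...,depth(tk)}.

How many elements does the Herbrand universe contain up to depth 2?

1179

Count level by level. With function symbols f1/2, f3/2, f2/1, the terms of depth ≤ k are the 3 constants together with each function applied to depth-≤(k−1) tuples, so N_k = 3 + N_{k-1}^2 + N_{k-1}^2 + N_{k-1}.
N_0 = 3
N_1 = 3 + 3^2 + 3^2 + 3 = 24
N_2 = 3 + 24^2 + 24^2 + 24 = 1179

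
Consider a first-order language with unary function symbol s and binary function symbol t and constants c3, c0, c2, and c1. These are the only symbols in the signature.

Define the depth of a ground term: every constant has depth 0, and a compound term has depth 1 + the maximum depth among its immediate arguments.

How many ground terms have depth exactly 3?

364820

Write N_k for the number of ground terms of depth ≤ k. A term of depth ≤ k is either a constant or a function symbol applied to arguments of depth ≤ k−1, so N_k = 4 + N_{k-1} + N_{k-1}^2.
N_0 = 4
N_1 = 4 + 4 + 4^2 = 24
N_2 = 4 + 24 + 24^2 = 604
N_3 = 4 + 604 + 604^2 = 365424
Terms of depth exactly 3: N_3 − N_2 = 365424 − 604 = 364820.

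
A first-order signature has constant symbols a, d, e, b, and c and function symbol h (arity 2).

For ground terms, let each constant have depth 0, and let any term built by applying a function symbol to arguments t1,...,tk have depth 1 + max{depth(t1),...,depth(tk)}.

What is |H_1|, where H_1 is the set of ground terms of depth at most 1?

30

Let N_k count ground terms of depth at most k. Each non-constant term of depth ≤ k is some function symbol applied to depth-≤(k−1) arguments, giving N_k = 5 + N_{k-1}^2.
N_0 = 5
N_1 = 5 + 5^2 = 30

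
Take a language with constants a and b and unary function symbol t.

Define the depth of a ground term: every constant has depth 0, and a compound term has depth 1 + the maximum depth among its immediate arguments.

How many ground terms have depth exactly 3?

2

Let N_k count ground terms of depth at most k. Each non-constant term of depth ≤ k is some function symbol applied to depth-≤(k−1) arguments, giving N_k = 2 + N_{k-1}.
N_0 = 2
N_1 = 2 + 2 = 4
N_2 = 2 + 4 = 6
N_3 = 2 + 6 = 8
Terms of depth exactly 3: N_3 − N_2 = 8 − 6 = 2.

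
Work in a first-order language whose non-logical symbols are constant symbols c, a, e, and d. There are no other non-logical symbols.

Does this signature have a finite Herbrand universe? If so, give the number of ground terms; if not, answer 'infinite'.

There are no function symbols, so every ground term is one of the 4 constants.
The Herbrand universe is {c, a, e, d}, which is finite with 4 elements.

4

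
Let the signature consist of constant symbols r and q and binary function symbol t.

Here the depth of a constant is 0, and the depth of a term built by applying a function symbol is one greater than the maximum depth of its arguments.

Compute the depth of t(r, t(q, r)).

depth(t(q, r)) = 1 + max(0, 0) = 1
depth(t(r, t(q, r))) = 1 + max(0, 1) = 2

2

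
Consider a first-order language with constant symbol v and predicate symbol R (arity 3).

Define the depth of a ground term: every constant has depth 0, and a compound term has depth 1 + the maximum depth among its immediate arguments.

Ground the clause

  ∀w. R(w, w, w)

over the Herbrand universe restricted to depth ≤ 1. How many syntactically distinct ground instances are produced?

1

Ground terms of depth ≤ 1:
  With no function symbols every ground term is a constant, so there is exactly 1 ground term at every depth bound.
  N_0 = 1
  N_1 = 1
  Explicitly: v.
So there is exactly 1 ground term available for substitution.
The body mentions the single quantified variable w; since ground terms form a free algebra, no two substitutions collapse to the same formula.
Number of ground instances = 1.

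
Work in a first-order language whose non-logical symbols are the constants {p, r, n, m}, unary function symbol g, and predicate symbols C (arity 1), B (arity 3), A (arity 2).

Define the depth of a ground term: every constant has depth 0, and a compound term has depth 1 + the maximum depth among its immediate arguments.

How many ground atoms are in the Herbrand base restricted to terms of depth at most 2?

First count ground terms of depth ≤ 2.
Count level by level. With function symbols g/1, the terms of depth ≤ k are the 4 constants together with each function applied to depth-≤(k−1) tuples, so N_k = 4 + N_{k-1}.
N_0 = 4
N_1 = 4 + 4 = 8
N_2 = 4 + 8 = 12
Explicitly: p, r, n, m, g(p), g(r), g(n), g(m), g(g(p)), g(g(r)), g(g(n)), g(g(m)).
So |H| = 12.
For each predicate symbol, the number of ground atoms is |H| raised to its arity; summing:
  C: 12;  B: 12^3 = 1728;  A: 12^2 = 144
Total ground atoms: 12 + 1728 + 144 = 1884.

1884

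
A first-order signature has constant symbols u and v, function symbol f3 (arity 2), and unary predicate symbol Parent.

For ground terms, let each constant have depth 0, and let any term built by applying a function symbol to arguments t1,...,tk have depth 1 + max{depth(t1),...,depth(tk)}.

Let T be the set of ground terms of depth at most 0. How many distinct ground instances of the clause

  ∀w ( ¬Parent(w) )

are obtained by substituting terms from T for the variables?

2

Ground terms of depth ≤ 0:
  Count level by level. With function symbols f3/2, the terms of depth ≤ k are the 2 constants together with each function applied to depth-≤(k−1) tuples, so N_k = 2 + N_{k-1}^2.
  N_0 = 2
  Explicitly: u, v.
So there are 2 ground terms available for substitution.
The clause has 1 distinct variable (w), which appears in the body. In the free term algebra distinct substitutions yield syntactically distinct ground instances.
Number of ground instances = 2.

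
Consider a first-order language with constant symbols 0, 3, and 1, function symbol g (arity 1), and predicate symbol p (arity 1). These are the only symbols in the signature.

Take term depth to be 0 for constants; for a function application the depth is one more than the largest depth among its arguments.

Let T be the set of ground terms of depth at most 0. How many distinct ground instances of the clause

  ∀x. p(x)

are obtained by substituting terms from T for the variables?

3

Ground terms of depth ≤ 0:
  Let N_k count ground terms of depth at most k. Each non-constant term of depth ≤ k is some function symbol applied to depth-≤(k−1) arguments, giving N_k = 3 + N_{k-1}.
  N_0 = 3
So there are 3 ground terms available for substitution.
The body mentions the single quantified variable x; since ground terms form a free algebra, no two substitutions collapse to the same formula.
Number of ground instances = 3.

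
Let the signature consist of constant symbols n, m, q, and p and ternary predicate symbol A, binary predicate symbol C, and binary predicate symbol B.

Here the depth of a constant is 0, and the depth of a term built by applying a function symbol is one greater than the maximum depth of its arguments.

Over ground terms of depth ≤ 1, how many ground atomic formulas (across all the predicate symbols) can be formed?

96

First count ground terms of depth ≤ 1.
With no function symbols every ground term is a constant, so there are exactly 4 ground terms at every depth bound.
N_0 = 4
N_1 = 4
Explicitly: n, m, q, p.
So |H| = 4.
Ground atoms are formed by filling each argument slot of a predicate with a term from H, so an r-ary predicate gives |H|^r atoms:
  A: 4^3 = 64;  C: 4^2 = 16;  B: 4^2 = 16
Total ground atoms: 64 + 16 + 16 = 96.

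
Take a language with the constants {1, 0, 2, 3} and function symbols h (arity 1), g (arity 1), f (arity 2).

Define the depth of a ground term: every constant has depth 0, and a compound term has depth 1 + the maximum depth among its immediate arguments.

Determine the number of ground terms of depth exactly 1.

Count level by level. With function symbols h/1, g/1, f/2, the terms of depth ≤ k are the 4 constants together with each function applied to depth-≤(k−1) tuples, so N_k = 4 + N_{k-1} + N_{k-1} + N_{k-1}^2.
N_0 = 4
N_1 = 4 + 4 + 4 + 4^2 = 28
Terms of depth exactly 1: N_1 − N_0 = 28 − 4 = 24.

24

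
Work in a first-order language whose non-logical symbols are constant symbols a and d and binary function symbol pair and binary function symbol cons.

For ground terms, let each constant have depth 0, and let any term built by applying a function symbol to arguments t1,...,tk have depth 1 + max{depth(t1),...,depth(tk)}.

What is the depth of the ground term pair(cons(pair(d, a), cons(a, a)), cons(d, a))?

depth(pair(d, a)) = 1 + max(0, 0) = 1
depth(cons(a, a)) = 1 + max(0, 0) = 1
depth(cons(pair(d, a), cons(a, a))) = 1 + max(1, 1) = 2
depth(cons(d, a)) = 1 + max(0, 0) = 1
depth(pair(cons(pair(d, a), cons(a, a)), cons(d, a))) = 1 + max(2, 1) = 3

3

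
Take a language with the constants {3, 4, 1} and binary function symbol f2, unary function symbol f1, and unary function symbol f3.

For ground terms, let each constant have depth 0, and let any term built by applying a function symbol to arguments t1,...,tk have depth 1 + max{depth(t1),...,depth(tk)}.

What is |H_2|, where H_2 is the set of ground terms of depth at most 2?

Count level by level. With function symbols f2/2, f1/1, f3/1, the terms of depth ≤ k are the 3 constants together with each function applied to depth-≤(k−1) tuples, so N_k = 3 + N_{k-1}^2 + N_{k-1} + N_{k-1}.
N_0 = 3
N_1 = 3 + 3^2 + 3 + 3 = 18
N_2 = 3 + 18^2 + 18 + 18 = 363

363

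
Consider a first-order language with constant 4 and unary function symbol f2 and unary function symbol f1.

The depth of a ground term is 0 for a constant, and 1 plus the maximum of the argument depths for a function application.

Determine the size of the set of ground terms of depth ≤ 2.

Count level by level. With function symbols f2/1, f1/1, the terms of depth ≤ k are the 1 constant together with each function applied to depth-≤(k−1) tuples, so N_k = 1 + N_{k-1} + N_{k-1}.
N_0 = 1
N_1 = 1 + 1 + 1 = 3
N_2 = 1 + 3 + 3 = 7

7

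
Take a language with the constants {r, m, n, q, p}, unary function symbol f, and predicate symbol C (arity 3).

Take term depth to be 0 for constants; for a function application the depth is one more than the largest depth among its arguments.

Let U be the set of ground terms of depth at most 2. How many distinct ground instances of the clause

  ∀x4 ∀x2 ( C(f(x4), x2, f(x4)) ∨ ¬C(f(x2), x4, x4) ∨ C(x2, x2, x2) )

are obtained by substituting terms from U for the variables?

Ground terms of depth ≤ 2:
  Let N_k = |{terms of depth ≤ k}|. Then N_0 = 5 and N_k = 5 + N_{k-1} for k ≥ 1 (one summand per function symbol, arity giving the exponent).
  N_0 = 5
  N_1 = 5 + 5 = 10
  N_2 = 5 + 10 = 15
So there are 15 ground terms available for substitution.
There are 2 variables to instantiate (x4, x2), each occurring in at least one literal, so different choices give different ground instances.
Number of ground instances = 15^2 = 225.

225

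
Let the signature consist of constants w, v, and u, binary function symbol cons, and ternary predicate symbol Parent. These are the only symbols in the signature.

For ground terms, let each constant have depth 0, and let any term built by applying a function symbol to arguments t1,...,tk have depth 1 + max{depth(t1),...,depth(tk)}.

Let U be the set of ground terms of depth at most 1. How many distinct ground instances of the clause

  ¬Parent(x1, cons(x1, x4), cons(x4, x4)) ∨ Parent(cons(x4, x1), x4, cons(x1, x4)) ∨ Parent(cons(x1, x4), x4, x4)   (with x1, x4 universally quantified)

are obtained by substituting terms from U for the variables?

Ground terms of depth ≤ 1:
  Let N_k count ground terms of depth at most k. Each non-constant term of depth ≤ k is some function symbol applied to depth-≤(k−1) arguments, giving N_k = 3 + N_{k-1}^2.
  N_0 = 3
  N_1 = 3 + 3^2 = 12
So there are 12 ground terms available for substitution.
Each of x1, x4 ranges independently over the available ground terms, and distinct assignments produce distinct instances.
Number of ground instances = 12^2 = 144.

144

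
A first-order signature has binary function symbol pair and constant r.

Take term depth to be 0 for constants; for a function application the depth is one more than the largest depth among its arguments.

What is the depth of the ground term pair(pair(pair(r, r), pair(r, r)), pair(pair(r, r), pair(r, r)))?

depth(pair(r, r)) = 1 + max(0, 0) = 1
depth(pair(pair(r, r), pair(r, r))) = 1 + max(1, 1) = 2
depth(pair(pair(pair(r, r), pair(r, r)), pair(pair(r, r), pair(r, r)))) = 1 + max(2, 2) = 3

3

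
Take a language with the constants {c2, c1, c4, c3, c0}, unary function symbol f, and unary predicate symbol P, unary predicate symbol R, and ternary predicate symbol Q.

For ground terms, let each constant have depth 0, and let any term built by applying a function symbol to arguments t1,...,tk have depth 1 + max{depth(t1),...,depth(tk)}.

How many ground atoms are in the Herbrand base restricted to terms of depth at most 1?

First count ground terms of depth ≤ 1.
Count level by level. With function symbols f/1, the terms of depth ≤ k are the 5 constants together with each function applied to depth-≤(k−1) tuples, so N_k = 5 + N_{k-1}.
N_0 = 5
N_1 = 5 + 5 = 10
Explicitly: c2, c1, c4, c3, c0, f(c2), f(c1), f(c4), f(c3), f(c0).
So |H| = 10.
Ground atoms are formed by filling each argument slot of a predicate with a term from H, so an r-ary predicate gives |H|^r atoms:
  P: 10;  R: 10;  Q: 10^3 = 1000
Total ground atoms: 10 + 10 + 1000 = 1020.

1020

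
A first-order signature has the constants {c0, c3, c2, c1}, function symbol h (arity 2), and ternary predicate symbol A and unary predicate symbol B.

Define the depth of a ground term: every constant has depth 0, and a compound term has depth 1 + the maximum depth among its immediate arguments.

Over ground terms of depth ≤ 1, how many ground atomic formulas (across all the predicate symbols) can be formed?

First count ground terms of depth ≤ 1.
Write N_k for the number of ground terms of depth ≤ k. A term of depth ≤ k is either a constant or a function symbol applied to arguments of depth ≤ k−1, so N_k = 4 + N_{k-1}^2.
N_0 = 4
N_1 = 4 + 4^2 = 20
So |H| = 20.
Each predicate of arity r yields |H|^r ground atoms (one per choice of an r-tuple from H):
  A: 20^3 = 8000;  B: 20
Total ground atoms: 8000 + 20 = 8020.

8020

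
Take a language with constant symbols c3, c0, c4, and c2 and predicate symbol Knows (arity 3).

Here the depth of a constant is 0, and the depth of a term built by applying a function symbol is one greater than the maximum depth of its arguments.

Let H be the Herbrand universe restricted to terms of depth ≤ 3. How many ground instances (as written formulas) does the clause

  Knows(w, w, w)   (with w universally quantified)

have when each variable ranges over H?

4

Ground terms of depth ≤ 3:
  With no function symbols every ground term is a constant, so there are exactly 4 ground terms at every depth bound.
  N_0 = 4
  N_1 = 4
  N_2 = 4
  N_3 = 4
  Explicitly: c3, c0, c4, c2.
So there are 4 ground terms available for substitution.
There is 1 variable to instantiate (w),  occurring in at least one literal, so different choices give different ground instances.
Number of ground instances = 4.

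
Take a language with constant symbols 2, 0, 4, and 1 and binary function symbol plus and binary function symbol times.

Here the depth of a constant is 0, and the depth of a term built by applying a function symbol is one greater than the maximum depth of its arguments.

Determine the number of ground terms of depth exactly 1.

32

If N_k denotes the number of depth-≤k ground terms, the 4 constants give N_0 = 4, and each function symbol of arity r contributes N_{k-1}^r new terms at level k: N_k = 4 + N_{k-1}^2 + N_{k-1}^2.
N_0 = 4
N_1 = 4 + 4^2 + 4^2 = 36
Terms of depth exactly 1: N_1 − N_0 = 36 − 4 = 32.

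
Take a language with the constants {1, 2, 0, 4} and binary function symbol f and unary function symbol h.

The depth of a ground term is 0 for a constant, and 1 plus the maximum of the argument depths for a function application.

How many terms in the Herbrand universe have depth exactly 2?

580

Let N_k count ground terms of depth at most k. Each non-constant term of depth ≤ k is some function symbol applied to depth-≤(k−1) arguments, giving N_k = 4 + N_{k-1}^2 + N_{k-1}.
N_0 = 4
N_1 = 4 + 4^2 + 4 = 24
N_2 = 4 + 24^2 + 24 = 604
Terms of depth exactly 2: N_2 − N_1 = 604 − 24 = 580.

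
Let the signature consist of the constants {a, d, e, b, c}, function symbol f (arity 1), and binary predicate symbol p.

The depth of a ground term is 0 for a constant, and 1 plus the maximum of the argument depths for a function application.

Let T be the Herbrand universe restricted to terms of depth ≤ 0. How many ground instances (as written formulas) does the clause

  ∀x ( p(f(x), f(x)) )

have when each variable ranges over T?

5

Ground terms of depth ≤ 0:
  Let N_k count ground terms of depth at most k. Each non-constant term of depth ≤ k is some function symbol applied to depth-≤(k−1) arguments, giving N_k = 5 + N_{k-1}.
  N_0 = 5
  Explicitly: a, d, e, b, c.
So there are 5 ground terms available for substitution.
The clause has 1 distinct variable (x), which appears in the body. In the free term algebra distinct substitutions yield syntactically distinct ground instances.
Number of ground instances = 5.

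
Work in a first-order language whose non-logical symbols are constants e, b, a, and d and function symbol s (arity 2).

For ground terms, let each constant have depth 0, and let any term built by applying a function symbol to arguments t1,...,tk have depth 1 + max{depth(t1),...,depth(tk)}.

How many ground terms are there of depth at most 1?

20

Let N_k count ground terms of depth at most k. Each non-constant term of depth ≤ k is some function symbol applied to depth-≤(k−1) arguments, giving N_k = 4 + N_{k-1}^2.
N_0 = 4
N_1 = 4 + 4^2 = 20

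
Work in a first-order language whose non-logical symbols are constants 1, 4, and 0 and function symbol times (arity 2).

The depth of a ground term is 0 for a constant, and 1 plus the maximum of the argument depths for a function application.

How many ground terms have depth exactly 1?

9

If N_k denotes the number of depth-≤k ground terms, the 3 constants give N_0 = 3, and each function symbol of arity r contributes N_{k-1}^r new terms at level k: N_k = 3 + N_{k-1}^2.
N_0 = 3
N_1 = 3 + 3^2 = 12
Terms of depth exactly 1: N_1 − N_0 = 12 − 3 = 9.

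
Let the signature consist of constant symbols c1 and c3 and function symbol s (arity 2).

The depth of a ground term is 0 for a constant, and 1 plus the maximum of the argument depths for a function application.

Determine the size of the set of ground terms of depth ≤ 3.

If N_k denotes the number of depth-≤k ground terms, the 2 constants give N_0 = 2, and each function symbol of arity r contributes N_{k-1}^r new terms at level k: N_k = 2 + N_{k-1}^2.
N_0 = 2
N_1 = 2 + 2^2 = 6
N_2 = 2 + 6^2 = 38
N_3 = 2 + 38^2 = 1446

1446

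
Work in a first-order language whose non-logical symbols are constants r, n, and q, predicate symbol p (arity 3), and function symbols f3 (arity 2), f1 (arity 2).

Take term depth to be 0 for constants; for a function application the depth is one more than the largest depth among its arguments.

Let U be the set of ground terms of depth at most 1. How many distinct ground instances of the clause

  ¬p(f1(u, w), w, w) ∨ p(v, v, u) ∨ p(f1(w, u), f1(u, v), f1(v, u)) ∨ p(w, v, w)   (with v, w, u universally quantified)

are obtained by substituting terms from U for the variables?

9261

Ground terms of depth ≤ 1:
  Write N_k for the number of ground terms of depth ≤ k. A term of depth ≤ k is either a constant or a function symbol applied to arguments of depth ≤ k−1, so N_k = 3 + N_{k-1}^2 + N_{k-1}^2.
  N_0 = 3
  N_1 = 3 + 3^2 + 3^2 = 21
So there are 21 ground terms available for substitution.
Each of v, w, u ranges independently over the available ground terms, and distinct assignments produce distinct instances.
Number of ground instances = 21^3 = 9261.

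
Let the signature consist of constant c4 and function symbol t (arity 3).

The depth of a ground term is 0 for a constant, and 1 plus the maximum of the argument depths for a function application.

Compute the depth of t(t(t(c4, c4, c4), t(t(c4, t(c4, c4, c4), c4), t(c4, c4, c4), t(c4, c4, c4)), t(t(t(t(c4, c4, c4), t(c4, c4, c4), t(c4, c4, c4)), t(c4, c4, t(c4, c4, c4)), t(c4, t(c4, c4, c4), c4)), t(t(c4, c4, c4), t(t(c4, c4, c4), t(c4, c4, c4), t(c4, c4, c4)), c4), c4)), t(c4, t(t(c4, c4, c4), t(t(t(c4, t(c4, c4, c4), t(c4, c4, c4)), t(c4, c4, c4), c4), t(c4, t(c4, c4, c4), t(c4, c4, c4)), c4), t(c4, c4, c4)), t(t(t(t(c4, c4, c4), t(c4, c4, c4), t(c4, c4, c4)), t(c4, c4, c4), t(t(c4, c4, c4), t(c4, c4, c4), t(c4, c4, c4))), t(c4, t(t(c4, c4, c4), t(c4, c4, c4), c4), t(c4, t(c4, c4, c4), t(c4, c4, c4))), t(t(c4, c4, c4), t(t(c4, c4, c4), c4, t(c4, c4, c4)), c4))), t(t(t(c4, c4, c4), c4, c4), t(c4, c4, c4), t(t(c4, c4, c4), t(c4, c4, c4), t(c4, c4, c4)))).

depth(t(c4, c4, c4)) = 1 + max(0, 0, 0) = 1
depth(t(c4, t(c4, c4, c4), c4)) = 1 + max(0, 1, 0) = 2
depth(t(t(c4, t(c4, c4, c4), c4), t(c4, c4, c4), t(c4, c4, c4))) = 1 + max(2, 1, 1) = 3
depth(t(t(c4, c4, c4), t(c4, c4, c4), t(c4, c4, c4))) = 1 + max(1, 1, 1) = 2
depth(t(c4, c4, t(c4, c4, c4))) = 1 + max(0, 0, 1) = 2
depth(t(t(t(c4, c4, c4), t(c4, c4, c4), t(c4, c4, c4)), t(c4, c4, t(c4, c4, c4)), t(c4, t(c4, c4, c4), c4))) = 1 + max(2, 2, 2) = 3
depth(t(t(c4, c4, c4), t(t(c4, c4, c4), t(c4, c4, c4), t(c4, c4, c4)), c4)) = 1 + max(1, 2, 0) = 3
depth(t(t(t(t(c4, c4, c4), t(c4, c4, c4), t(c4, c4, c4)), t(c4, c4, t(c4, c4, c4)), t(c4, t(c4, c4, c4), c4)), t(t(c4, c4, c4), t(t(c4, c4, c4), t(c4, c4, c4), t(c4, c4, c4)), c4), c4)) = 1 + max(3, 3, 0) = 4
depth(t(t(c4, c4, c4), t(t(c4, t(c4, c4, c4), c4), t(c4, c4, c4), t(c4, c4, c4)), t(t(t(t(c4, c4, c4), t(c4, c4, c4), t(c4, c4, c4)), t(c4, c4, t(c4, c4, c4)), t(c4, t(c4, c4, c4), c4)), t(t(c4, c4, c4), t(t(c4, c4, c4), t(c4, c4, c4), t(c4, c4, c4)), c4), c4))) = 1 + max(1, 3, 4) = 5
depth(t(c4, t(c4, c4, c4), t(c4, c4, c4))) = 1 + max(0, 1, 1) = 2
depth(t(t(c4, t(c4, c4, c4), t(c4, c4, c4)), t(c4, c4, c4), c4)) = 1 + max(2, 1, 0) = 3
depth(t(t(t(c4, t(c4, c4, c4), t(c4, c4, c4)), t(c4, c4, c4), c4), t(c4, t(c4, c4, c4), t(c4, c4, c4)), c4)) = 1 + max(3, 2, 0) = 4
depth(t(t(c4, c4, c4), t(t(t(c4, t(c4, c4, c4), t(c4, c4, c4)), t(c4, c4, c4), c4), t(c4, t(c4, c4, c4), t(c4, c4, c4)), c4), t(c4, c4, c4))) = 1 + max(1, 4, 1) = 5
depth(t(t(t(c4, c4, c4), t(c4, c4, c4), t(c4, c4, c4)), t(c4, c4, c4), t(t(c4, c4, c4), t(c4, c4, c4), t(c4, c4, c4)))) = 1 + max(2, 1, 2) = 3
depth(t(t(c4, c4, c4), t(c4, c4, c4), c4)) = 1 + max(1, 1, 0) = 2
depth(t(c4, t(t(c4, c4, c4), t(c4, c4, c4), c4), t(c4, t(c4, c4, c4), t(c4, c4, c4)))) = 1 + max(0, 2, 2) = 3
depth(t(t(c4, c4, c4), c4, t(c4, c4, c4))) = 1 + max(1, 0, 1) = 2
depth(t(t(c4, c4, c4), t(t(c4, c4, c4), c4, t(c4, c4, c4)), c4)) = 1 + max(1, 2, 0) = 3
depth(t(t(t(t(c4, c4, c4), t(c4, c4, c4), t(c4, c4, c4)), t(c4, c4, c4), t(t(c4, c4, c4), t(c4, c4, c4), t(c4, c4, c4))), t(c4, t(t(c4, c4, c4), t(c4, c4, c4), c4), t(c4, t(c4, c4, c4), t(c4, c4, c4))), t(t(c4, c4, c4), t(t(c4, c4, c4), c4, t(c4, c4, c4)), c4))) = 1 + max(3, 3, 3) = 4
depth(t(c4, t(t(c4, c4, c4), t(t(t(c4, t(c4, c4, c4), t(c4, c4, c4)), t(c4, c4, c4), c4), t(c4, t(c4, c4, c4), t(c4, c4, c4)), c4), t(c4, c4, c4)), t(t(t(t(c4, c4, c4), t(c4, c4, c4), t(c4, c4, c4)), t(c4, c4, c4), t(t(c4, c4, c4), t(c4, c4, c4), t(c4, c4, c4))), t(c4, t(t(c4, c4, c4), t(c4, c4, c4), c4), t(c4, t(c4, c4, c4), t(c4, c4, c4))), t(t(c4, c4, c4), t(t(c4, c4, c4), c4, t(c4, c4, c4)), c4)))) = 1 + max(0, 5, 4) = 6
depth(t(t(c4, c4, c4), c4, c4)) = 1 + max(1, 0, 0) = 2
depth(t(t(t(c4, c4, c4), c4, c4), t(c4, c4, c4), t(t(c4, c4, c4), t(c4, c4, c4), t(c4, c4, c4)))) = 1 + max(2, 1, 2) = 3
depth(t(t(t(c4, c4, c4), t(t(c4, t(c4, c4, c4), c4), t(c4, c4, c4), t(c4, c4, c4)), t(t(t(t(c4, c4, c4), t(c4, c4, c4), t(c4, c4, c4)), t(c4, c4, t(c4, c4, c4)), t(c4, t(c4, c4, c4), c4)), t(t(c4, c4, c4), t(t(c4, c4, c4), t(c4, c4, c4), t(c4, c4, c4)), c4), c4)), t(c4, t(t(c4, c4, c4), t(t(t(c4, t(c4, c4, c4), t(c4, c4, c4)), t(c4, c4, c4), c4), t(c4, t(c4, c4, c4), t(c4, c4, c4)), c4), t(c4, c4, c4)), t(t(t(t(c4, c4, c4), t(c4, c4, c4), t(c4, c4, c4)), t(c4, c4, c4), t(t(c4, c4, c4), t(c4, c4, c4), t(c4, c4, c4))), t(c4, t(t(c4, c4, c4), t(c4, c4, c4), c4), t(c4, t(c4, c4, c4), t(c4, c4, c4))), t(t(c4, c4, c4), t(t(c4, c4, c4), c4, t(c4, c4, c4)), c4))), t(t(t(c4, c4, c4), c4, c4), t(c4, c4, c4), t(t(c4, c4, c4), t(c4, c4, c4), t(c4, c4, c4))))) = 1 + max(5, 6, 3) = 7

7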